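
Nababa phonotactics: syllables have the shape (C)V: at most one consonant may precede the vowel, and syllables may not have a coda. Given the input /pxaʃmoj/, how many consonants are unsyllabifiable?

3

Under (C)V, the unsyllabifiable consonants are /p/, /ʃ/, /j/ (no codas are permitted; onsets are limited to one consonant).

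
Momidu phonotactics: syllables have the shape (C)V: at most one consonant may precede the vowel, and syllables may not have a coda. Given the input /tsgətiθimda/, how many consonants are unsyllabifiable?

Under (C)V, the unsyllabifiable consonants are /t/, /s/, /m/ (no codas are permitted; onsets are limited to one consonant).

3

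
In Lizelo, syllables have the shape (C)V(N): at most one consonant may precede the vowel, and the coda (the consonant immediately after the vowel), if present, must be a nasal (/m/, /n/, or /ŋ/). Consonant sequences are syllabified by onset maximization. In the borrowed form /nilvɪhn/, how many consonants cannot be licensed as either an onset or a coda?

Syllabifying with onset maximization leaves /l/, /h/, /n/ stranded (only a nasal (/m/, /n/, or /ŋ/) is licensed in coda position; onsets are limited to one consonant).

3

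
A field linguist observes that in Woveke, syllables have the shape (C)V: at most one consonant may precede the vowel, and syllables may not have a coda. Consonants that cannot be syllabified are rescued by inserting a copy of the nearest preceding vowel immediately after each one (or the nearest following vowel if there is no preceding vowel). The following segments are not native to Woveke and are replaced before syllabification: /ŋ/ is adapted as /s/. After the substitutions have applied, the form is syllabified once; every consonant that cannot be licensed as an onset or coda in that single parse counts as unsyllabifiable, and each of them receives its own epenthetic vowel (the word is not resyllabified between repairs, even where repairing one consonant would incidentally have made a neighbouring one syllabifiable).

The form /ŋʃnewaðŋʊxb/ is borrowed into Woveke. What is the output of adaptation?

Substitution: /ŋ/ → /s/, giving /sʃnewaðsʊxb/.
Syllabifying with onset maximization leaves /s/, /ʃ/, /ð/, /x/, /b/ stranded (no codas are permitted; onsets are limited to one consonant).
Epenthesis after each stranded consonant: /s/ → /se/, /ʃ/ → /ʃe/, /ð/ → /ða/, /x/ → /xʊ/, /b/ → /bʊ/.

seʃenewaðasʊxʊbʊ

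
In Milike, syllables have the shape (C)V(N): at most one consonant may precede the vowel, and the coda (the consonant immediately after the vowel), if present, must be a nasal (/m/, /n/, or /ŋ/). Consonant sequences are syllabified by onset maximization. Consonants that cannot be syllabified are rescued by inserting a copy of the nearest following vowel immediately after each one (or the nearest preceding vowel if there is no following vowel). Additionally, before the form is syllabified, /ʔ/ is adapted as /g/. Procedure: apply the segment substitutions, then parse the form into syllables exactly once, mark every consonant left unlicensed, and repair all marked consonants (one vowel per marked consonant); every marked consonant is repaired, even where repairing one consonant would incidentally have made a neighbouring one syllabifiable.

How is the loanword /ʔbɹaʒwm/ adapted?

Substitution: /ʔ/ → /g/, giving /gbɹaʒwm/.
Syllabifying with onset maximization leaves /g/, /b/, /ʒ/, /w/, /m/ stranded (only a nasal (/m/, /n/, or /ŋ/) is licensed in coda position; onsets are limited to one consonant).
Each unlicensed consonant becomes the onset of a new syllable: /g/ → /ga/, /b/ → /ba/, /ʒ/ → /ʒa/, /w/ → /wa/, /m/ → /ma/.

gabaɹaʒawama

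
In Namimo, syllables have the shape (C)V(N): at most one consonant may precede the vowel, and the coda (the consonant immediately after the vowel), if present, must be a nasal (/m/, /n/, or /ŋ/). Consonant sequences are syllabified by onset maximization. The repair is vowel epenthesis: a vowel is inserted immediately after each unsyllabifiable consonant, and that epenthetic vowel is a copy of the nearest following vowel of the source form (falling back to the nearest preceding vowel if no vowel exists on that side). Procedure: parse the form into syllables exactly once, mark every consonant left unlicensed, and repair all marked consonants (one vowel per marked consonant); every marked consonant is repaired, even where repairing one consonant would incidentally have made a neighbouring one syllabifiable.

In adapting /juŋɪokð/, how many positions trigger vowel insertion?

The unsyllabifiable consonants are /k/, /ð/; each receives one epenthetic vowel.

2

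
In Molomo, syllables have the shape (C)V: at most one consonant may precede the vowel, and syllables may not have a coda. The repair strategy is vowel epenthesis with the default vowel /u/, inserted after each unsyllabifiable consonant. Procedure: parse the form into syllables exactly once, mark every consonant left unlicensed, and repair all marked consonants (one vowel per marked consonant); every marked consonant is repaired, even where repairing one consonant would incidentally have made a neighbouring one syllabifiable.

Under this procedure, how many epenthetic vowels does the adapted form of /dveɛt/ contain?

The unsyllabifiable consonants are /d/, /t/; each receives one epenthetic vowel.

2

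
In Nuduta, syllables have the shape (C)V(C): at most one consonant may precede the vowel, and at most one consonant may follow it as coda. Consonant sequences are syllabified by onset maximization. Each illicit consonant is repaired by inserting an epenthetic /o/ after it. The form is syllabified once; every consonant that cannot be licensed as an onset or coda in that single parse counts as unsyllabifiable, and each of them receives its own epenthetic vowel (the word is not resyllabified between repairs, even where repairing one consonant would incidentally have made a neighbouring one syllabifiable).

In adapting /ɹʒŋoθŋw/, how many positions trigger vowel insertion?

4

The unsyllabifiable consonants are /ɹ/, /ʒ/, /ŋ/, /w/; each receives one epenthetic vowel.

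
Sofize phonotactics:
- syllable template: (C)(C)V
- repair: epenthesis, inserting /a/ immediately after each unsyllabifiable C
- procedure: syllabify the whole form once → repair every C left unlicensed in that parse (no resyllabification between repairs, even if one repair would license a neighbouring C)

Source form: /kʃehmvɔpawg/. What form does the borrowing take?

Syllabifying with onset maximization leaves /h/, /w/, /g/ stranded (no codas are permitted; onsets may contain at most 2 consonants).
Each unlicensed consonant becomes the onset of a new syllable: /h/ → /ha/, /w/ → /wa/, /g/ → /ga/.

kʃehamvɔpawaga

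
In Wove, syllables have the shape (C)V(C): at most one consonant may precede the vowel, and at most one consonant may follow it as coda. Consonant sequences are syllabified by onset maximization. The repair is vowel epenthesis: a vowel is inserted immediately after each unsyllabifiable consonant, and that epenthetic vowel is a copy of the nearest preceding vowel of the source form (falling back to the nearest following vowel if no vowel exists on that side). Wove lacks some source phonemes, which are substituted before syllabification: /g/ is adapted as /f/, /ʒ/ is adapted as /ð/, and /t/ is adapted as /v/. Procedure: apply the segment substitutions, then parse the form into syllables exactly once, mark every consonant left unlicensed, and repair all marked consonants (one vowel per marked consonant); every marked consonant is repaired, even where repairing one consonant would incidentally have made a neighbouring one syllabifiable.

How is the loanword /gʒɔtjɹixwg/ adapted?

fɔðɔvjɔɹixwifi

Substitution: /g/ → /f/, /ʒ/ → /ð/, /t/ → /v/, giving /fðɔvjɹixwf/.
The consonants /f/, /j/, /w/, /f/ cannot be parsed into a legal (C)V(C) syllable (at most one coda consonant is licensed; onsets are limited to one consonant).
Inserting the epenthetic vowel yields /f/ → /fɔ/, /j/ → /jɔ/, /w/ → /wi/, /f/ → /fi/.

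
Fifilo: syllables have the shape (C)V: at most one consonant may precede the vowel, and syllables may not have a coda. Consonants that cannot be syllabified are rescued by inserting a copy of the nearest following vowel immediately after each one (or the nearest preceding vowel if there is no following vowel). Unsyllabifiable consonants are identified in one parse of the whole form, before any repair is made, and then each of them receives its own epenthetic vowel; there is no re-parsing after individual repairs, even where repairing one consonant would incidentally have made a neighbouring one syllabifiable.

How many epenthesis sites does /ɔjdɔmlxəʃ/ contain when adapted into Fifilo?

4

The unsyllabifiable consonants are /j/, /m/, /l/, /ʃ/; each receives one epenthetic vowel.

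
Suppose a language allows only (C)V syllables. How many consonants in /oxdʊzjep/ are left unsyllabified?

3

The consonants /x/, /z/, /p/ cannot be parsed into a legal (C)V syllable (no codas are permitted; onsets are limited to one consonant).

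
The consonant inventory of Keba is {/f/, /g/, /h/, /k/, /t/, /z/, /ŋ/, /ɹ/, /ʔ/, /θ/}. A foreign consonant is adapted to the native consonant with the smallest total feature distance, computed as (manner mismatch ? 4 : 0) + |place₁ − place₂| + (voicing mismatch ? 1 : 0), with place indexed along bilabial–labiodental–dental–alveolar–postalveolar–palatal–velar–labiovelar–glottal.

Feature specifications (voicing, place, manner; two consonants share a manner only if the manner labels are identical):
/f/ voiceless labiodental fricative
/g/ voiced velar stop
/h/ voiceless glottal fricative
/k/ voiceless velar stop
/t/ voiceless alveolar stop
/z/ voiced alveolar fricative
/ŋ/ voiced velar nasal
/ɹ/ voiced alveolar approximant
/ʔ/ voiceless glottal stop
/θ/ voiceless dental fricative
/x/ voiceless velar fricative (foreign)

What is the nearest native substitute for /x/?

/h/ is closest: same manner (fricative), place distance 2 (velar→glottal), same voicing; total 2. Next closest is /k/ at distance 4.

h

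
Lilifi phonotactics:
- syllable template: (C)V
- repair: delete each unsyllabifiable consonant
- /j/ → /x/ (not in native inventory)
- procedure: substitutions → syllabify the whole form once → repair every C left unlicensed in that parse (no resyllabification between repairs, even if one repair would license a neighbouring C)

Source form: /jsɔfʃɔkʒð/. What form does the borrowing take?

sɔʃɔ

Substitution: /j/ → /x/, giving /xsɔfʃɔkʒð/.
Under (C)V, the unsyllabifiable consonants are /x/, /f/, /k/, /ʒ/, /ð/ (no codas are permitted; onsets are limited to one consonant).
Deletion applies to /x/, /f/, /k/, /ʒ/, /ð/.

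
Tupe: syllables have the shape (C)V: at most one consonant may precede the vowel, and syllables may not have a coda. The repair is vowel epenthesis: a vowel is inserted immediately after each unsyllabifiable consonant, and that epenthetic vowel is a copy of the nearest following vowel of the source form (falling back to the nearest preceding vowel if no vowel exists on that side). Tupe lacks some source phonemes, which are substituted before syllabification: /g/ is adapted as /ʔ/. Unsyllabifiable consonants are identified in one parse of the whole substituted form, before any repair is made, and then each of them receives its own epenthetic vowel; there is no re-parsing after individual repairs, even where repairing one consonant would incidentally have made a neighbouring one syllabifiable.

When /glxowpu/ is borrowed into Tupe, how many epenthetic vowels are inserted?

After substitution the input is /ʔlxowpu/.
The unsyllabifiable consonants are /ʔ/, /l/, /w/; each receives one epenthetic vowel.

3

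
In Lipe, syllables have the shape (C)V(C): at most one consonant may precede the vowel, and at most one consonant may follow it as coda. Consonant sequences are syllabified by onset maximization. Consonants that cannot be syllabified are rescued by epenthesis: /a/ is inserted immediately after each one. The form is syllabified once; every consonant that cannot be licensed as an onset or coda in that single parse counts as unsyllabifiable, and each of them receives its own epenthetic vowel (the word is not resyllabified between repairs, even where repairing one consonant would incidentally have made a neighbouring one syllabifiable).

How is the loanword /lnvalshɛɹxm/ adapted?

Syllabifying with onset maximization leaves /l/, /n/, /s/, /x/, /m/ stranded (at most one coda consonant is licensed; onsets are limited to one consonant).
Inserting the epenthetic vowel yields /l/ → /la/, /n/ → /na/, /s/ → /sa/, /x/ → /xa/, /m/ → /ma/.

lanavalsahɛɹxama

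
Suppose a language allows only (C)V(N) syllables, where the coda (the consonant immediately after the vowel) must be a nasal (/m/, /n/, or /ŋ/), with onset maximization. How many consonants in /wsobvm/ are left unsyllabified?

4

The consonants /w/, /b/, /v/, /m/ cannot be parsed into a legal (C)V(N) syllable (only a nasal (/m/, /n/, or /ŋ/) is licensed in coda position; onsets are limited to one consonant).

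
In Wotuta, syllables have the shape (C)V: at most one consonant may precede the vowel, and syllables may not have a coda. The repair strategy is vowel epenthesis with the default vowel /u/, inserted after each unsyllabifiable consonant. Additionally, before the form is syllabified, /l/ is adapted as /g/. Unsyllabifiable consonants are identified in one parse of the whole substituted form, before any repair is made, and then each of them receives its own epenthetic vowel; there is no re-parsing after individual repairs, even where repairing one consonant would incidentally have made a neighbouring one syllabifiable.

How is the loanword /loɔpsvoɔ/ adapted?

Substitution: /l/ → /g/, giving /goɔpsvoɔ/.
The consonants /p/, /s/ cannot be parsed into a legal (C)V syllable (no codas are permitted; onsets are limited to one consonant).
Epenthesis after each stranded consonant: /p/ → /pu/, /s/ → /su/.

goɔpusuvoɔ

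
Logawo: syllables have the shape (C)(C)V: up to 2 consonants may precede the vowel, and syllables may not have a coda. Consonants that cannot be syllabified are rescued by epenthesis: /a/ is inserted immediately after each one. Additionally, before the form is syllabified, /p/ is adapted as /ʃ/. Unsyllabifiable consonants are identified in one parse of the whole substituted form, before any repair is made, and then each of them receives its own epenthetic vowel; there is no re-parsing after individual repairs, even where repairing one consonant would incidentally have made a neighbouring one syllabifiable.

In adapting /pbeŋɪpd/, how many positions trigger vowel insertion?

After substitution the input is /ʃbeŋɪʃd/.
The unsyllabifiable consonants are /ʃ/, /d/; each receives one epenthetic vowel.

2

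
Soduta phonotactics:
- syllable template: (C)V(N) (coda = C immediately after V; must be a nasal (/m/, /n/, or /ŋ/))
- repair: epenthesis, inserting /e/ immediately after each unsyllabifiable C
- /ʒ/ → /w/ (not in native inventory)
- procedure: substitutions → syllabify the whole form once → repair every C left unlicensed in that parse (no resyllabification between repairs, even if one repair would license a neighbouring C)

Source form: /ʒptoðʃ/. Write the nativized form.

Substitution: /ʒ/ → /w/, giving /wptoðʃ/.
Under (C)V(N), the unsyllabifiable consonants are /w/, /p/, /ð/, /ʃ/ (only a nasal (/m/, /n/, or /ŋ/) is licensed in coda position; onsets are limited to one consonant).
Inserting the epenthetic vowel yields /w/ → /we/, /p/ → /pe/, /ð/ → /ðe/, /ʃ/ → /ʃe/.

wepetoðeʃe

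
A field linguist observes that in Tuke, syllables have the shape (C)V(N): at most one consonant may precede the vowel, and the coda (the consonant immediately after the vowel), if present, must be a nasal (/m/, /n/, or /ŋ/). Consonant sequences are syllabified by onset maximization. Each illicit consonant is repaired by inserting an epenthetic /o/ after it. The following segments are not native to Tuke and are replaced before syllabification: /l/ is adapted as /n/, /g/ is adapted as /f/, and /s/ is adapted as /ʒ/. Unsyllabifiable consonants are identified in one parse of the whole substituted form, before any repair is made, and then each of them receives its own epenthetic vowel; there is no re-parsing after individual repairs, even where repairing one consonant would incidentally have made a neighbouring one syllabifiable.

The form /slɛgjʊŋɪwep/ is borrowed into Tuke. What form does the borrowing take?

ʒonɛfojʊŋɪwepo

Substitution: /s/ → /ʒ/, /l/ → /n/, /g/ → /f/, giving /ʒnɛfjʊŋɪwep/.
The consonants /ʒ/, /f/, /p/ cannot be parsed into a legal (C)V(N) syllable (only a nasal (/m/, /n/, or /ŋ/) is licensed in coda position; onsets are limited to one consonant).
Epenthesis after each stranded consonant: /ʒ/ → /ʒo/, /f/ → /fo/, /p/ → /po/.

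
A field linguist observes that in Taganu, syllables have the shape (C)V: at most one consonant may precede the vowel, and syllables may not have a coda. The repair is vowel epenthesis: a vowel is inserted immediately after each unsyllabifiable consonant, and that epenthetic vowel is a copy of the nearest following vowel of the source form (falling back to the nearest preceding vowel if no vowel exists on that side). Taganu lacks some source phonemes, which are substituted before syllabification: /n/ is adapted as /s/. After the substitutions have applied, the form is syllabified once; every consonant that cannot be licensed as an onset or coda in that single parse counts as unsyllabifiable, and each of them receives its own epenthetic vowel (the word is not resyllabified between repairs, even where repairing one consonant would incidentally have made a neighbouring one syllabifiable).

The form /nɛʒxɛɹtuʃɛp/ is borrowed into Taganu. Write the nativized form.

Substitution: /n/ → /s/, giving /sɛʒxɛɹtuʃɛp/.
Under (C)V, the unsyllabifiable consonants are /ʒ/, /ɹ/, /p/ (no codas are permitted; onsets are limited to one consonant).
Inserting the epenthetic vowel yields /ʒ/ → /ʒɛ/, /ɹ/ → /ɹu/, /p/ → /pɛ/.

sɛʒɛxɛɹutuʃɛpɛ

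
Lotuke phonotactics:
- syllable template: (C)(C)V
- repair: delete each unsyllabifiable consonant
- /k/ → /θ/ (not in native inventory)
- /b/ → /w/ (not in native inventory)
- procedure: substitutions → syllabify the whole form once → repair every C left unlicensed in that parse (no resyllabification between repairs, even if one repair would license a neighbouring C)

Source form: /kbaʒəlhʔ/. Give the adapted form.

Substitution: /k/ → /θ/, /b/ → /w/, giving /θwaʒəlhʔ/.
Under (C)(C)V, the unsyllabifiable consonants are /l/, /h/, /ʔ/ (no codas are permitted; onsets may contain at most 2 consonants).
Deleting the stranded consonants removes /l/, /h/, /ʔ/.

θwaʒə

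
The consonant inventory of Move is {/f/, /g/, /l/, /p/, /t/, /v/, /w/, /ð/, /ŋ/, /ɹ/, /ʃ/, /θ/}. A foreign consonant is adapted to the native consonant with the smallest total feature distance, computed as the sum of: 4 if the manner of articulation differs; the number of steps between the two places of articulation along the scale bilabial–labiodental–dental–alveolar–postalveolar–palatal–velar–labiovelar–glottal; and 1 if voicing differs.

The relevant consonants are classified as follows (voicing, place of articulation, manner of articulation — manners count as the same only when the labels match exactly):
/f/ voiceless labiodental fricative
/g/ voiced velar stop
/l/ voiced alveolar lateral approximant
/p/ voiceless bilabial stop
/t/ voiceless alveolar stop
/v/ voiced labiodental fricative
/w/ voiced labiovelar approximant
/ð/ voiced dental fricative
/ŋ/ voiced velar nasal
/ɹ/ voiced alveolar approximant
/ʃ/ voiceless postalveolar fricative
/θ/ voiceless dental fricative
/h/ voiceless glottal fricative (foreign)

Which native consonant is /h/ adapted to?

ʃ

/ʃ/ is closest: same manner (fricative), place distance 4 (glottal→postalveolar), same voicing; total 4. Next closest is /w/ at distance 6.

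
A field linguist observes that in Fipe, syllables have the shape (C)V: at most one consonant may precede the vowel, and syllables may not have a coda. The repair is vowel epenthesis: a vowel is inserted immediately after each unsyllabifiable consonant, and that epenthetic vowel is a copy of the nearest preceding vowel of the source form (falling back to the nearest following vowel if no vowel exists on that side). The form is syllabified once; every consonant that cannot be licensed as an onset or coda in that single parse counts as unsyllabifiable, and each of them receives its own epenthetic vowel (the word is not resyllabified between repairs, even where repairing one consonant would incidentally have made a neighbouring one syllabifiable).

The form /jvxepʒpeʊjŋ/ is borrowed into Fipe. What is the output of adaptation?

Syllabifying with onset maximization leaves /j/, /v/, /p/, /ʒ/, /j/, /ŋ/ stranded (no codas are permitted; onsets are limited to one consonant).
Epenthesis after each stranded consonant: /j/ → /je/, /v/ → /ve/, /p/ → /pe/, /ʒ/ → /ʒe/, /j/ → /jʊ/, /ŋ/ → /ŋʊ/.

jevexepeʒepeʊjʊŋʊ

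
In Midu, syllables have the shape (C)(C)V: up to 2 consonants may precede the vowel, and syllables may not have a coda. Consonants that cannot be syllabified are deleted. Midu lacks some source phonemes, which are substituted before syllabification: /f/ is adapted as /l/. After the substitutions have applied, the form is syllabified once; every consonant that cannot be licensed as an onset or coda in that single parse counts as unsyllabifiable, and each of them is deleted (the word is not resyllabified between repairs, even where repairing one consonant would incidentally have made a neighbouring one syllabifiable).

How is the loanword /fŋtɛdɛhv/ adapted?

ŋtɛdɛ

Substitution: /f/ → /l/, giving /lŋtɛdɛhv/.
Under (C)(C)V, the unsyllabifiable consonants are /l/, /h/, /v/ (no codas are permitted; onsets may contain at most 2 consonants).
Deleting the stranded consonants removes /l/, /h/, /v/.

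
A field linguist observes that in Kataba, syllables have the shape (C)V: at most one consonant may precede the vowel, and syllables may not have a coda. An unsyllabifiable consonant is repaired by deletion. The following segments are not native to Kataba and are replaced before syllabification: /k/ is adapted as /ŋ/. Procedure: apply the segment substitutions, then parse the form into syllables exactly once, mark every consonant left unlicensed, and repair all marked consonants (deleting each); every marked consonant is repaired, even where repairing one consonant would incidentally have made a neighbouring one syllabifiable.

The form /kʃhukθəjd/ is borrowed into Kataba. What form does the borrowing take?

Substitution: /k/ → /ŋ/, giving /ŋʃhuŋθəjd/.
The consonants /ŋ/, /ʃ/, /ŋ/, /j/, /d/ cannot be parsed into a legal (C)V syllable (no codas are permitted; onsets are limited to one consonant).
Deleting the stranded consonants removes /ŋ/, /ʃ/, /ŋ/, /j/, /d/.

huθə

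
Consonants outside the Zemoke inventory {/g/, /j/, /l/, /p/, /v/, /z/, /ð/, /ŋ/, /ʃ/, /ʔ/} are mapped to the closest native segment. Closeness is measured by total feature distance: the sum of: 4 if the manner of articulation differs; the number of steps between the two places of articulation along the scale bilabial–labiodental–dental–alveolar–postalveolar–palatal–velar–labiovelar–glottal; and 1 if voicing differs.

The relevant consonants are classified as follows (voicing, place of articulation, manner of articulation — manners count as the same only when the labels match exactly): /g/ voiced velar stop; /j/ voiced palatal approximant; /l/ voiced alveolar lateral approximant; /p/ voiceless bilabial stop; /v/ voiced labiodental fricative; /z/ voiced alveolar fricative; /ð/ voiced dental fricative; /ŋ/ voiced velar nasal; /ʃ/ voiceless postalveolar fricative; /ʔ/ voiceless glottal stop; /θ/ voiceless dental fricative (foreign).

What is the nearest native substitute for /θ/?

ð

/ð/ is closest: same manner (fricative), place distance 0 (dental→dental), voicing differs (+1); total 1. Next closest is /v/ at distance 2.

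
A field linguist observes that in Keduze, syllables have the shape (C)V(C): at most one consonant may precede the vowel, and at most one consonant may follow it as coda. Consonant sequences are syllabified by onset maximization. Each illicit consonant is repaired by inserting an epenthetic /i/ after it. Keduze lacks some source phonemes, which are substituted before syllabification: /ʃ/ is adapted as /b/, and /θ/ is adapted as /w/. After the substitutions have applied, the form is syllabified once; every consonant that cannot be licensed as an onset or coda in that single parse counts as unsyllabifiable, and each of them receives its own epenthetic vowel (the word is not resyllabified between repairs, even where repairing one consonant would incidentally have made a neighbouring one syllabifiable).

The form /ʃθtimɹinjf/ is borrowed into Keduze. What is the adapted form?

Substitution: /ʃ/ → /b/, /θ/ → /w/, giving /bwtimɹinjf/.
The consonants /b/, /w/, /j/, /f/ cannot be parsed into a legal (C)V(C) syllable (at most one coda consonant is licensed; onsets are limited to one consonant).
Epenthesis after each stranded consonant: /b/ → /bi/, /w/ → /wi/, /j/ → /ji/, /f/ → /fi/.

biwitimɹinjifi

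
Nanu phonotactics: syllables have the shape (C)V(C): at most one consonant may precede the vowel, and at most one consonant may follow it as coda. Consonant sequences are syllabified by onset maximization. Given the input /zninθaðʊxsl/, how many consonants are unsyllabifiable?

The consonants /z/, /s/, /l/ cannot be parsed into a legal (C)V(C) syllable (at most one coda consonant is licensed; onsets are limited to one consonant).

3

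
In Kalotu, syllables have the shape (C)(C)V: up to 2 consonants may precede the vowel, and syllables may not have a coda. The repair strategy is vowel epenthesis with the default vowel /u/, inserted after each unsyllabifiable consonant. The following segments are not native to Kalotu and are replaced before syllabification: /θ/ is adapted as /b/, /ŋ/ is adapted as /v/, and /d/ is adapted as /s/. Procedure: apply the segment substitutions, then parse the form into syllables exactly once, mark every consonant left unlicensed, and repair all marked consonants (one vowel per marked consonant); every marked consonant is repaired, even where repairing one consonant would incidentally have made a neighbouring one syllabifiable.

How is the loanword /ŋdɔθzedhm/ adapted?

vsɔbzesuhumu

Substitution: /ŋ/ → /v/, /d/ → /s/, /θ/ → /b/, giving /vsɔbzeshm/.
Syllabifying with onset maximization leaves /s/, /h/, /m/ stranded (no codas are permitted; onsets may contain at most 2 consonants).
Inserting the epenthetic vowel yields /s/ → /su/, /h/ → /hu/, /m/ → /mu/.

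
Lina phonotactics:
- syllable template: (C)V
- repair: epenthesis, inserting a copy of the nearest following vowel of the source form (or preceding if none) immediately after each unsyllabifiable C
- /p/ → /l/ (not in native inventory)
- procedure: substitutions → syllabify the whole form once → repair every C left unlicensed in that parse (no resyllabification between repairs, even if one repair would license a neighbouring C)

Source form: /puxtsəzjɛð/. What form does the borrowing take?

Substitution: /p/ → /l/, giving /luxtsəzjɛð/.
Under (C)V, the unsyllabifiable consonants are /x/, /t/, /z/, /ð/ (no codas are permitted; onsets are limited to one consonant).
Epenthesis after each stranded consonant: /x/ → /xə/, /t/ → /tə/, /z/ → /zɛ/, /ð/ → /ðɛ/.

luxətəsəzɛjɛðɛ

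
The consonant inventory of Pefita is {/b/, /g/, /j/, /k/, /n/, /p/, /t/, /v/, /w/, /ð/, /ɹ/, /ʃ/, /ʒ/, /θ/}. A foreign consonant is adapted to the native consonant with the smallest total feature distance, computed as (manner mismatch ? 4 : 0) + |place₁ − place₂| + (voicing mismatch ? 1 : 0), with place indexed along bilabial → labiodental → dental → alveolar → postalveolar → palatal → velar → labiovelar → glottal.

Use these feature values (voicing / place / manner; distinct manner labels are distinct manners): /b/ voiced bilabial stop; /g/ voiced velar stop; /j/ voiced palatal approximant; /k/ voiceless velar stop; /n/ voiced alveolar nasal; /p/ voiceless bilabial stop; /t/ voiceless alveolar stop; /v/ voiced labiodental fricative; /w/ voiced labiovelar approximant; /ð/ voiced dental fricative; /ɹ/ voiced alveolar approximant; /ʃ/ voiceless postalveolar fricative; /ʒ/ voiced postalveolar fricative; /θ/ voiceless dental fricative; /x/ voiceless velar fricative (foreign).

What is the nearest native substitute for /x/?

/ʃ/ is closest: same manner (fricative), place distance 2 (velar→postalveolar), same voicing; total 2. Next closest is /ʒ/ at distance 3.

ʃ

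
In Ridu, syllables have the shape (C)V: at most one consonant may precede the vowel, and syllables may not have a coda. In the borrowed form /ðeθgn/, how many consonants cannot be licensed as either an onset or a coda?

3

Under (C)V, the unsyllabifiable consonants are /θ/, /g/, /n/ (no codas are permitted; onsets are limited to one consonant).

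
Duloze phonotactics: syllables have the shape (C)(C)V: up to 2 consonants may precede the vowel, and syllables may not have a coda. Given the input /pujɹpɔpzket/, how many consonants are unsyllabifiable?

3

Under (C)(C)V, the unsyllabifiable consonants are /j/, /p/, /t/ (no codas are permitted; onsets may contain at most 2 consonants).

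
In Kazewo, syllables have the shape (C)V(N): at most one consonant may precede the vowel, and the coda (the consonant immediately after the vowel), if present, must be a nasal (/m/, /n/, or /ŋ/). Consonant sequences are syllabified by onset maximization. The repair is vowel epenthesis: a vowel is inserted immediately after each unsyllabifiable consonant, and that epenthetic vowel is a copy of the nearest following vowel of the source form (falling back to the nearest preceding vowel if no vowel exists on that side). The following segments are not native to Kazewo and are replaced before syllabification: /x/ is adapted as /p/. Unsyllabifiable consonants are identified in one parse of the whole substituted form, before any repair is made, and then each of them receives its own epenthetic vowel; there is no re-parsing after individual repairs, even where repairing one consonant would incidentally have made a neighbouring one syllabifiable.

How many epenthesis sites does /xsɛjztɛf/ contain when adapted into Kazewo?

4

After substitution the input is /psɛjztɛf/.
The unsyllabifiable consonants are /p/, /j/, /z/, /f/; each receives one epenthetic vowel.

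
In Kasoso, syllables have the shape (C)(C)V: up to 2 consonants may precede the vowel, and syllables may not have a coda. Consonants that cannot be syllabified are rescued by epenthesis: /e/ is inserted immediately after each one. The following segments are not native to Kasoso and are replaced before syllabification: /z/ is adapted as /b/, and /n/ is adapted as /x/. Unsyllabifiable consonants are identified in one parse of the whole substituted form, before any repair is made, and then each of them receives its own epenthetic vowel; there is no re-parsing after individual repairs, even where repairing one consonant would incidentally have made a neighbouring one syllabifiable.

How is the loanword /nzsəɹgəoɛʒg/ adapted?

Substitution: /n/ → /x/, /z/ → /b/, giving /xbsəɹgəoɛʒg/.
The consonants /x/, /ʒ/, /g/ cannot be parsed into a legal (C)(C)V syllable (no codas are permitted; onsets may contain at most 2 consonants).
Epenthesis after each stranded consonant: /x/ → /xe/, /ʒ/ → /ʒe/, /g/ → /ge/.

xebsəɹgəoɛʒege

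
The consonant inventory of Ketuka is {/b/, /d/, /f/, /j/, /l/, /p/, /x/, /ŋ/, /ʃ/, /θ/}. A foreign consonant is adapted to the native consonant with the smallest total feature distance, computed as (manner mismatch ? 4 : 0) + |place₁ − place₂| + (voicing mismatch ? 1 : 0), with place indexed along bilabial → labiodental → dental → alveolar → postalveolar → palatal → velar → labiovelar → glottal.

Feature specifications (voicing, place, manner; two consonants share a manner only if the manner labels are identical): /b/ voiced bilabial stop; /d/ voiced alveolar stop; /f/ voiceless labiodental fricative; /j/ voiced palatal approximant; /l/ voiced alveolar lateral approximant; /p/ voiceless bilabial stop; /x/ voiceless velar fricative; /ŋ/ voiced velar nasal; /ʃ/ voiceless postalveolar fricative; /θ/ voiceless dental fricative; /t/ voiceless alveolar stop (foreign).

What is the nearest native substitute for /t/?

/d/ is closest: same manner (stop), place distance 0 (alveolar→alveolar), voicing differs (+1); total 1. Next closest is /p/ at distance 3.

d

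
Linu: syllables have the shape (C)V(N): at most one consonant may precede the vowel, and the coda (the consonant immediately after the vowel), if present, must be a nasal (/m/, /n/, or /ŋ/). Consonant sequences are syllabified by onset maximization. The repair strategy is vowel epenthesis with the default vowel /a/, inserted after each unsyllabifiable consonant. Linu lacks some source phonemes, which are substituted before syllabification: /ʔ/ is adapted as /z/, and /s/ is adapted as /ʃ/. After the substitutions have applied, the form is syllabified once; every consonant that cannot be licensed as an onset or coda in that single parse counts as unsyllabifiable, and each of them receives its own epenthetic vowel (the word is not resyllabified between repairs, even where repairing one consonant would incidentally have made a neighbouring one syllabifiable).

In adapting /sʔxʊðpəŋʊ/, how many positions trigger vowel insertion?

3

After substitution the input is /ʃzxʊðpəŋʊ/.
The unsyllabifiable consonants are /ʃ/, /z/, /ð/; each receives one epenthetic vowel.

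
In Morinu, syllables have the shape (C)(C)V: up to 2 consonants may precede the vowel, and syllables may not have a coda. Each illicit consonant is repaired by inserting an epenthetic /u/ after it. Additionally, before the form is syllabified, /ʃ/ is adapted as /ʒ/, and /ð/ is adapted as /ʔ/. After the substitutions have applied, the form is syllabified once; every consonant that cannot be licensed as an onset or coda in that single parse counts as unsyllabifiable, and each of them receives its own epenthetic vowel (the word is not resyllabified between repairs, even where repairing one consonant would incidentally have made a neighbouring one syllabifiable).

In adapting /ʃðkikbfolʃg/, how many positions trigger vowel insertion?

5

After substitution the input is /ʒʔkikbfolʒg/.
The unsyllabifiable consonants are /ʒ/, /k/, /l/, /ʒ/, /g/; each receives one epenthetic vowel.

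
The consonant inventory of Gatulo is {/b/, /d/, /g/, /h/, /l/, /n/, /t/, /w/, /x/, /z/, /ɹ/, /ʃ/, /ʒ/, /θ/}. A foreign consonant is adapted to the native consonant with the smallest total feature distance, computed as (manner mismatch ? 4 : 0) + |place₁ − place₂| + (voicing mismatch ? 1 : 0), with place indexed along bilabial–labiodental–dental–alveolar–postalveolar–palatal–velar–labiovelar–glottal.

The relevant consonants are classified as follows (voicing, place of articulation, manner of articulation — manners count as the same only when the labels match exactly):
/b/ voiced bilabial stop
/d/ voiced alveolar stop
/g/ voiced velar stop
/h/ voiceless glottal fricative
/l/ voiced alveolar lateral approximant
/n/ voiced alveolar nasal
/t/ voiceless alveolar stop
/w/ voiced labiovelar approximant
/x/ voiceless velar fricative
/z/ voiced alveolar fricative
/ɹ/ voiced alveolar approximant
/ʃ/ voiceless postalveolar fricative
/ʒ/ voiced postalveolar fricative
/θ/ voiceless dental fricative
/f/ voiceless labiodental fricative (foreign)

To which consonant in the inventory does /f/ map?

/θ/ is closest: same manner (fricative), place distance 1 (labiodental→dental), same voicing; total 1. Next closest is /z/ at distance 3.

θ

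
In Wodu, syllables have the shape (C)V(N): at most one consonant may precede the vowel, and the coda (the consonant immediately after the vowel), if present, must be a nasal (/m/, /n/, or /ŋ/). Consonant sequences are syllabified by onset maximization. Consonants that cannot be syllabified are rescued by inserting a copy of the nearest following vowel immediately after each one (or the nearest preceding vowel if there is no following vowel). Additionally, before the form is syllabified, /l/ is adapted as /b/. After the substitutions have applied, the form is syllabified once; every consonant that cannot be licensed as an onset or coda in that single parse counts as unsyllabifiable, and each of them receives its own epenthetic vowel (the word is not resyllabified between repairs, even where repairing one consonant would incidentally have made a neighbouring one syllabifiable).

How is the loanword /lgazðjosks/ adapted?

bagazoðojosokoso

Substitution: /l/ → /b/, giving /bgazðjosks/.
The consonants /b/, /z/, /ð/, /s/, /k/, /s/ cannot be parsed into a legal (C)V(N) syllable (only a nasal (/m/, /n/, or /ŋ/) is licensed in coda position; onsets are limited to one consonant).
Epenthesis after each stranded consonant: /b/ → /ba/, /z/ → /zo/, /ð/ → /ðo/, /s/ → /so/, /k/ → /ko/, /s/ → /so/.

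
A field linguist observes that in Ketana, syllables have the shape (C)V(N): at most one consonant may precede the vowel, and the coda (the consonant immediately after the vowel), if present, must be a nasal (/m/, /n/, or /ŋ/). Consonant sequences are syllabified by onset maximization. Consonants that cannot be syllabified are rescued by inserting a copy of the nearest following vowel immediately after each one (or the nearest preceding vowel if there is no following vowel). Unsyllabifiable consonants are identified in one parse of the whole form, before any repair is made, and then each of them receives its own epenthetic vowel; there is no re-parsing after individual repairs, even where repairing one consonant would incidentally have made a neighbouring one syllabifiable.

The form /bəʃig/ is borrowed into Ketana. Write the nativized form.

Syllabifying with onset maximization leaves /g/ stranded (only a nasal (/m/, /n/, or /ŋ/) is licensed in coda position; onsets are limited to one consonant).
Each unlicensed consonant becomes the onset of a new syllable: /g/ → /gi/.

bəʃigi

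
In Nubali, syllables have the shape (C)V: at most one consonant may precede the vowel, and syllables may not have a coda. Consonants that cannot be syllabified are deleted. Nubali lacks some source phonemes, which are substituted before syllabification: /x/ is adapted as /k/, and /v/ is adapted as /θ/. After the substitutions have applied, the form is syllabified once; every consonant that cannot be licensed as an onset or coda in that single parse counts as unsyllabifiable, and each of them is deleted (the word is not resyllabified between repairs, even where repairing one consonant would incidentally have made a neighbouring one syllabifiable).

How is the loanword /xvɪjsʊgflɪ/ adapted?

Substitution: /x/ → /k/, /v/ → /θ/, giving /kθɪjsʊgflɪ/.
Syllabifying with onset maximization leaves /k/, /j/, /g/, /f/ stranded (no codas are permitted; onsets are limited to one consonant).
Deleting the stranded consonants removes /k/, /j/, /g/, /f/.

θɪsʊlɪ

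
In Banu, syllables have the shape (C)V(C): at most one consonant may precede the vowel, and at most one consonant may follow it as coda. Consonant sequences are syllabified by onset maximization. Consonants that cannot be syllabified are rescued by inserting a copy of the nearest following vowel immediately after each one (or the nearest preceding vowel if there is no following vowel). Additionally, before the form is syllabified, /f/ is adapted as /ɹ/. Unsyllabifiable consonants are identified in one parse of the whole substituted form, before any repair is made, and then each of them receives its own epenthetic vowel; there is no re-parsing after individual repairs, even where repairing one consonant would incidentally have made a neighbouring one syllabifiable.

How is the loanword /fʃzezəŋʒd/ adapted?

Substitution: /f/ → /ɹ/, giving /ɹʃzezəŋʒd/.
The consonants /ɹ/, /ʃ/, /ʒ/, /d/ cannot be parsed into a legal (C)V(C) syllable (at most one coda consonant is licensed; onsets are limited to one consonant).
Inserting the epenthetic vowel yields /ɹ/ → /ɹe/, /ʃ/ → /ʃe/, /ʒ/ → /ʒə/, /d/ → /də/.

ɹeʃezezəŋʒədə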